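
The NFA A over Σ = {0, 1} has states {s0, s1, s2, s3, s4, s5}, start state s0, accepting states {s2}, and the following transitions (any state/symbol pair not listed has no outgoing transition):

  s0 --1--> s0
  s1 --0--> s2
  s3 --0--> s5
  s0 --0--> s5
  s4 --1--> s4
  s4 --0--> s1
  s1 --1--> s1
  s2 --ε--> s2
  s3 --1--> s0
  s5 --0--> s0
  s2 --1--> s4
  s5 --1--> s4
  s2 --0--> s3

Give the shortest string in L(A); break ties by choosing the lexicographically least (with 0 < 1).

A breadth-first search from s0 reaches an accepting state first via the path s0 → s5 → s4 → s1 → s2 on input 0100.
No string of length < 4 is accepted (BFS exhausts all shorter strings without reaching an accepting state), and 0100 is the lexicographically least accepting string of length 4.

0100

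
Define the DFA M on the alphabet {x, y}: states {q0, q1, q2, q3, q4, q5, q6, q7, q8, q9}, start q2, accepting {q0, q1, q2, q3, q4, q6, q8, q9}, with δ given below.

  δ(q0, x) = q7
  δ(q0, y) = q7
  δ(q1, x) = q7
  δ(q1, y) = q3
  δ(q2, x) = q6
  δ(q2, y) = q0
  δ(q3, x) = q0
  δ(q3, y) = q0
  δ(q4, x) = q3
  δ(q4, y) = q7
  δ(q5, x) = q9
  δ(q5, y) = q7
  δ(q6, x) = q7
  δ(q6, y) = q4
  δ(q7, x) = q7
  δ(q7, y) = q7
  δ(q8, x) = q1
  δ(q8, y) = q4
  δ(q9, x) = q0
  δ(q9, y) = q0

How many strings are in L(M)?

The useful subgraph on states {q0, q2, q3, q4, q6} is acyclic, so L(M) is finite; the longest accepting path visits 5 useful states, giving maximum string length 4.
Counting accepting paths from q2 by length: 1 of length 0, 2 of length 1, 1 of length 2, 1 of length 3, 2 of length 4. Total 7.

7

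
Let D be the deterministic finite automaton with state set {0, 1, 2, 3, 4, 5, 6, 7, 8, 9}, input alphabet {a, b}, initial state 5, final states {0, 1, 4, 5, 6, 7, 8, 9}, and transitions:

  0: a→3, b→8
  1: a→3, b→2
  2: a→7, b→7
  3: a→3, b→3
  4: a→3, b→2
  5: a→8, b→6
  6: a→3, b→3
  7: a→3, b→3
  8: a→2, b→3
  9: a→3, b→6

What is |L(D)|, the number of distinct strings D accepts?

5

The useful subgraph on states {2, 5, 6, 7, 8} is acyclic, so L(D) is finite; the longest accepting path visits 4 useful states, giving maximum string length 3.
Counting accepting paths from 5 by length: 1 of length 0, 2 of length 1, 2 of length 3. Total 5.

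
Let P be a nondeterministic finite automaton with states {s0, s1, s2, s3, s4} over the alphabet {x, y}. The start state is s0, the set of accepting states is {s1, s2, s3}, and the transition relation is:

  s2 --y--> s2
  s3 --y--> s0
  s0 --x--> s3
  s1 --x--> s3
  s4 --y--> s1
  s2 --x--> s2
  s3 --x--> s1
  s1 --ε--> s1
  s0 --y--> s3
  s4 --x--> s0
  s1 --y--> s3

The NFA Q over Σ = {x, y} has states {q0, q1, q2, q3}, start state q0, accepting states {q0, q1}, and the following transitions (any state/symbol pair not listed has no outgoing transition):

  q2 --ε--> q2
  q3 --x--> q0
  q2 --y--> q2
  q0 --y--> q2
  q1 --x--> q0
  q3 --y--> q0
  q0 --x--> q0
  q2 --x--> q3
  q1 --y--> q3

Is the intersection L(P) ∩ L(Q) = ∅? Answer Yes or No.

The string x is accepted by both P and Q.
Hence L(P) ∩ L(Q) ≠ ∅.

No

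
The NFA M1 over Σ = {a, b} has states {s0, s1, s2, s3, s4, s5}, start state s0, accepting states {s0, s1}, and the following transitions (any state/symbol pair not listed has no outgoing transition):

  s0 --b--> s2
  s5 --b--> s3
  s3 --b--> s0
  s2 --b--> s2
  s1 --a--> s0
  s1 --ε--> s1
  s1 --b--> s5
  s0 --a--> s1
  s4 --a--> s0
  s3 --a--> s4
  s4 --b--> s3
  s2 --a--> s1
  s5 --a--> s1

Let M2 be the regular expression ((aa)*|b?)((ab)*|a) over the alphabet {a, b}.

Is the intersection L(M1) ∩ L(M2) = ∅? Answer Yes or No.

The empty string ε is accepted by both M1 and M2.
Hence L(M1) ∩ L(M2) ≠ ∅.

No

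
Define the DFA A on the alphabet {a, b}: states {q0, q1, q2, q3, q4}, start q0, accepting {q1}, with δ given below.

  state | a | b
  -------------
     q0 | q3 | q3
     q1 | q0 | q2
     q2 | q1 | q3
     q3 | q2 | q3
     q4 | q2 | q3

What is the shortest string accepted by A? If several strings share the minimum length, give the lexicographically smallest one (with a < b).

A breadth-first search from q0 reaches an accepting state first via the path q0 → q3 → q2 → q1 on input aaa.
No string of length < 3 is accepted (BFS exhausts all shorter strings without reaching an accepting state), and aaa is the lexicographically least accepting string of length 3.

aaa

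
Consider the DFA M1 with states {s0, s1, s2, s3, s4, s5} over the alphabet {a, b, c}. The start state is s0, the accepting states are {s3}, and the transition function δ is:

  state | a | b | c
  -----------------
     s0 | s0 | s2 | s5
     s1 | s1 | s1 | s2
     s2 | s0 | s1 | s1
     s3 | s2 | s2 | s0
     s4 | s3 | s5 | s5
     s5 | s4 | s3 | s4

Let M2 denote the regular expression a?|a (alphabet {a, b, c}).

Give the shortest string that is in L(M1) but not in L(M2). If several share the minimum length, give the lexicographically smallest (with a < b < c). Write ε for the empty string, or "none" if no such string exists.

cb

The string cb is accepted by M1 but not by M2.
No shorter string lies in the difference, and cb is the lexicographically first length-2 string in L(M1) \ L(M2).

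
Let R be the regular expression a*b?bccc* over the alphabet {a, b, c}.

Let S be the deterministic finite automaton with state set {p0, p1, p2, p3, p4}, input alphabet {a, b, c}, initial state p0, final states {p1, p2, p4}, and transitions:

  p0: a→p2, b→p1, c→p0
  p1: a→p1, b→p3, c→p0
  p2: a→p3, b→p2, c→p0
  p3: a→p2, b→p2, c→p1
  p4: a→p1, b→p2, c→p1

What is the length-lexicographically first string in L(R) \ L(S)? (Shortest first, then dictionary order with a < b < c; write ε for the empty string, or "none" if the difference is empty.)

bcc

The string bcc is accepted by R but not by S.
No shorter string lies in the difference, and bcc is the lexicographically first length-3 string in L(R) \ L(S).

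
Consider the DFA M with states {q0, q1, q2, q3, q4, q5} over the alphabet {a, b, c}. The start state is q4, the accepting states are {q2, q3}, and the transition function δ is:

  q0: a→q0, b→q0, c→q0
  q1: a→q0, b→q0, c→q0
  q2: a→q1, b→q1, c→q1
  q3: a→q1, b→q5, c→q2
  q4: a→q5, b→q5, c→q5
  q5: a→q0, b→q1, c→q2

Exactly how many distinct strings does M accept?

3

The useful subgraph on states {q2, q4, q5} is acyclic, so L(M) is finite; the longest accepting path visits 3 useful states, giving maximum string length 2.
Counting accepting paths from q4 by length: 3 of length 2. Total 3.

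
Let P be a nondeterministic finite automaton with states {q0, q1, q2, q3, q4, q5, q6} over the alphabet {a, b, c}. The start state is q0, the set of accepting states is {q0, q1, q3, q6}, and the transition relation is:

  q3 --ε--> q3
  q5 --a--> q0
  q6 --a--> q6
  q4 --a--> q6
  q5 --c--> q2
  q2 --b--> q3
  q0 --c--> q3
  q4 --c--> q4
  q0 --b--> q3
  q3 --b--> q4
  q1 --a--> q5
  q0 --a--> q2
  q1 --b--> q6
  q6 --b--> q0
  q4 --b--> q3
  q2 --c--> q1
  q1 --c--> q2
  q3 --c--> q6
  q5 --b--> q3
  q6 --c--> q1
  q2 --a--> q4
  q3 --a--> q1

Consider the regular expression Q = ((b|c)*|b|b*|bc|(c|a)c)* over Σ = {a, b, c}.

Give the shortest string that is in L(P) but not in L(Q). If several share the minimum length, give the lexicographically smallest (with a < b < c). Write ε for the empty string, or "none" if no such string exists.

The string ab is accepted by P but not by Q.
No shorter string lies in the difference, and ab is the lexicographically first length-2 string in L(P) \ L(Q).

ab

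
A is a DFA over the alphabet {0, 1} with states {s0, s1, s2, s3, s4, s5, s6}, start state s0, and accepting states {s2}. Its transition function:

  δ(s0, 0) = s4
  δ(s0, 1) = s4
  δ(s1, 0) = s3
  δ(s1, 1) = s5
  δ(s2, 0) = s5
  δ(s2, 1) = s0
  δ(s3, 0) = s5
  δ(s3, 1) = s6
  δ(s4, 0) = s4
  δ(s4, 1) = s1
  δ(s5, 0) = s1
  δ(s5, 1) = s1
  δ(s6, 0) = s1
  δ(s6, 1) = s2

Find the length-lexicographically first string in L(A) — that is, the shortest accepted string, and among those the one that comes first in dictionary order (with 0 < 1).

01011

A breadth-first search from s0 reaches an accepting state first via the path s0 → s4 → s1 → s3 → s6 → s2 on input 01011.
No string of length < 5 is accepted (BFS exhausts all shorter strings without reaching an accepting state), and 01011 is the lexicographically least accepting string of length 5.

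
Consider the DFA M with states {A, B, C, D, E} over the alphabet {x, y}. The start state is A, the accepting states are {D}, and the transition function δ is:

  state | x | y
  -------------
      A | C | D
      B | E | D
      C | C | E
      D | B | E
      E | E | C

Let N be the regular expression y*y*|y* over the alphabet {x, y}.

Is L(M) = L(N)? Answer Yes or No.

The string yxy is accepted by M but rejected by N.
So L(M) ≠ L(N).

No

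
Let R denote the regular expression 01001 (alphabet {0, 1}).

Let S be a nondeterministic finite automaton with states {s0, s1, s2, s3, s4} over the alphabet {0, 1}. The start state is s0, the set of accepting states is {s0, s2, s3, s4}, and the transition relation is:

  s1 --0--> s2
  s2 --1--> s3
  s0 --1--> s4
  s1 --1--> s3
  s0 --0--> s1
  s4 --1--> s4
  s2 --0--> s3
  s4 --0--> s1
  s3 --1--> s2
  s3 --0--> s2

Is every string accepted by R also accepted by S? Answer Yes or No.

Yes

Converting the expression R to a DFA (subset construction, then merging equivalent states) gives the minimal DFA with states {r0, r1, r2, r3, r4, r5, r6}, start state r0, accepting states {r6} and transitions r0: 0→r1, 1→r2; r1: 0→r2, 1→r3; r2: 0→r2, 1→r2; r3: 0→r4, 1→r2; r4: 0→r5, 1→r2; r5: 0→r2, 1→r6; r6: 0→r2, 1→r2.
Exploring the product automaton R × S from the start pair (r0, s0), following both machines on each input symbol, reaches 10 state pairs: (r0, s0), (r1, s1), (r2, s4), (r2, s2), (r3, s3), (r2, s1), (r2, s3), (r4, s2), (r5, s3), (r6, s2).
R accepts in {r6} and S accepts in {s0, s2, s3, s4}. The reachable pairs whose R-component is accepting are (r6, s2); in each of them the S-component is accepting too, so the product for L(R) \ L(S) (R-component accepting, S-component rejecting) has no reachable accepting pair and the difference is empty.
Hence every string in L(R) is also in L(S).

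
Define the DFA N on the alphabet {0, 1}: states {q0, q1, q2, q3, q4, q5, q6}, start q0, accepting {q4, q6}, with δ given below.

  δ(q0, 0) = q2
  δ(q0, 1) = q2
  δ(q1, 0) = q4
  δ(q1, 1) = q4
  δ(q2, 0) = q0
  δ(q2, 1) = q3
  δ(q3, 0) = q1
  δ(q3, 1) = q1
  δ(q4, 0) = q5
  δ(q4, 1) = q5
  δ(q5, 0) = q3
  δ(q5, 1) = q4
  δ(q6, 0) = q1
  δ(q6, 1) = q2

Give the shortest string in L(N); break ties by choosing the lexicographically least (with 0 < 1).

A breadth-first search from q0 reaches an accepting state first via the path q0 → q2 → q3 → q1 → q4 on input 0100.
No string of length < 4 is accepted (BFS exhausts all shorter strings without reaching an accepting state), and 0100 is the lexicographically least accepting string of length 4.

0100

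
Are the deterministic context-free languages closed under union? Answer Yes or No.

No

{aⁿbⁿ : n≥0} and {aⁿb²ⁿ : n≥0} are each accepted by a deterministic PDA (push the a's; pop one per b, respectively one per two b's), but their union U is not. Suppose a DPDA M accepted U. Being deterministic, M has a single run on aⁿb²ⁿ, and since aⁿbⁿ ∈ U that run passes through an accepting configuration right after consuming the prefix aⁿbⁿ and then goes on to accept again after n more b's. Build an ordinary (nondeterministic) PDA M′ that simulates M on a's and b's and, at any moment when M is in an accepting state, may switch to a second mode in which it reads only c's, feeding each c to M as a b; M′ accepts when M does. Then M′ accepts aⁱbʲcᵏ (k≥1) exactly when both aⁱbʲ ∈ U and aⁱbʲ⁺ᵏ ∈ U, and checking the four cases (i=j or j=2i, combined with j+k=i or j+k=2i) leaves only i=j=k: so L(M′) ∩ a*b*c⁺ = {aⁿbⁿcⁿ : n≥1} would be context-free, which it is not (pumping lemma) — contradiction. (The union is an unambiguous CFL; it is determinism, not unambiguity, that fails.)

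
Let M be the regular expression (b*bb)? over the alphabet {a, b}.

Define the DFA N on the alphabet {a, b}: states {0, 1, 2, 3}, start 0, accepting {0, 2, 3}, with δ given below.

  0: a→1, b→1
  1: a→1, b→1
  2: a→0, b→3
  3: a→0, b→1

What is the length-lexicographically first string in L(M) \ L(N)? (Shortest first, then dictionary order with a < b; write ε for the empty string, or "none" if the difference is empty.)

The string bb is accepted by M but not by N.
No shorter string lies in the difference, and bb is the lexicographically first length-2 string in L(M) \ L(N).

bb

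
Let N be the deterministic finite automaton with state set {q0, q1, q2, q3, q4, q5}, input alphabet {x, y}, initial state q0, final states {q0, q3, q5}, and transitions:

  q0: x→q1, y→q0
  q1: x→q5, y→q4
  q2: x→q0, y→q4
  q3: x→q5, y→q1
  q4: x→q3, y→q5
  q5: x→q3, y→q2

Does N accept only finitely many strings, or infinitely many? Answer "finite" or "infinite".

State q0 is reachable from the start and can reach an accepting state, and it lies on the cycle q0 → q0.
Traversing that cycle any number of times yields accepted strings of unbounded length, so the language is infinite.

infinite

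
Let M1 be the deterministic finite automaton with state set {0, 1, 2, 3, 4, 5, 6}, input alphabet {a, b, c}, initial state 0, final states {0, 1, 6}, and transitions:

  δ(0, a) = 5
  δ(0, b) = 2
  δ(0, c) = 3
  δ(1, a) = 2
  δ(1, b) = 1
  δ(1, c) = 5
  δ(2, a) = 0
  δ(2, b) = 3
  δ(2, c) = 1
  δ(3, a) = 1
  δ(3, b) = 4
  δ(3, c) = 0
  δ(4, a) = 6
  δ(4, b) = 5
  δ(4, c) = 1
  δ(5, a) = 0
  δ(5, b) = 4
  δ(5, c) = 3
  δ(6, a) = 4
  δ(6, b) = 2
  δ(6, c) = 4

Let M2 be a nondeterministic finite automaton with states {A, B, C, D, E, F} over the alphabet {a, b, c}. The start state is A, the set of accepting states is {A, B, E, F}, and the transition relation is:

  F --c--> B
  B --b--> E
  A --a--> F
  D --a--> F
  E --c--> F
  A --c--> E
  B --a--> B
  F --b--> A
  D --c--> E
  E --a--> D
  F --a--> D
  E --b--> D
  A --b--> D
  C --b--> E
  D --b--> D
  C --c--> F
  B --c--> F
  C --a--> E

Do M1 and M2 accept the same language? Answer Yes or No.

The string aa is accepted by M1 but rejected by M2.
So L(M1) ≠ L(M2).

No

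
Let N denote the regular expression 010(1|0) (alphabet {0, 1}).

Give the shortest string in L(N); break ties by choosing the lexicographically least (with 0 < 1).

By inspection of the expression, no string of length less than 4 matches, and 0100 is the lexicographically first match of length 4.

0100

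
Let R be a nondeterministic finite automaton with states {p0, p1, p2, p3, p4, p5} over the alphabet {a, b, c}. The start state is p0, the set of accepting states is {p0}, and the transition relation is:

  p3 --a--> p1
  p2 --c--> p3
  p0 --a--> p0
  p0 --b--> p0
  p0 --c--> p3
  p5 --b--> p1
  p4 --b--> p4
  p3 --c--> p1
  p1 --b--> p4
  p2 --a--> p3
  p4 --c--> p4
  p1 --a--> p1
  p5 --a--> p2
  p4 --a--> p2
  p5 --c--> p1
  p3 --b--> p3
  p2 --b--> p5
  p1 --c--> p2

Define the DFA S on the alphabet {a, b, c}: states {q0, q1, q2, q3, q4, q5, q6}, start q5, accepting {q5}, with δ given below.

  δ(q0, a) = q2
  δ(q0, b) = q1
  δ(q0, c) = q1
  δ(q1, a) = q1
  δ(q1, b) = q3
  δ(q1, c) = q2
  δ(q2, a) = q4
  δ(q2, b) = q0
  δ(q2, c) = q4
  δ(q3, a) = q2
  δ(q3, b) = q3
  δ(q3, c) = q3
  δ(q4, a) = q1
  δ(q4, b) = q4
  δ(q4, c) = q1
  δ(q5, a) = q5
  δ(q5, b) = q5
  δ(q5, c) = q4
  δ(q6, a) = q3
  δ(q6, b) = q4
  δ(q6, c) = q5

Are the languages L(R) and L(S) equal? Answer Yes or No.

Yes

Exploring the product automaton R × S from the start pair (p0, q5), following both machines on each input symbol, reaches 6 state pairs: (p0, q5), (p3, q4), (p1, q1), (p4, q3), (p2, q2), (p5, q0).
R accepts in {p0} and S accepts in {q5}. In every reachable pair the two components are either both accepting — (p0, q5) — or both non-accepting, so no string is accepted by exactly one of the machines: L(R) \ L(S) and L(S) \ L(R) are both empty.
Hence every string is accepted by R iff it is accepted by S, and the two languages coincide.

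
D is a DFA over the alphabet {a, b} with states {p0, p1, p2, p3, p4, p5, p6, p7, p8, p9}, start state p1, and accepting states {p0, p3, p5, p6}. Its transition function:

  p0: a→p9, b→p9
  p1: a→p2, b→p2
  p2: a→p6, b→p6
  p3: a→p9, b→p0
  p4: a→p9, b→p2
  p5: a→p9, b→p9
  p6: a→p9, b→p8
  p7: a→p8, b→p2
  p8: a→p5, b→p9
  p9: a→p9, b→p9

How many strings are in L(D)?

The useful subgraph on states {p1, p2, p5, p6, p8} is acyclic, so L(D) is finite; the longest accepting path visits 5 useful states, giving maximum string length 4.
Counting accepting paths from p1 by length: 4 of length 2, 4 of length 4. Total 8.

8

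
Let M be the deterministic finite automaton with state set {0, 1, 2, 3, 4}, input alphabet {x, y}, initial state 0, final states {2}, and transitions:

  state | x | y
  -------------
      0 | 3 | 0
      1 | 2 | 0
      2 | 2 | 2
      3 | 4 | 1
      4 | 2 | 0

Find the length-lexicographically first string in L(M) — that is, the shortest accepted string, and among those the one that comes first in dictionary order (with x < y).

A breadth-first search from 0 reaches an accepting state first via the path 0 → 3 → 4 → 2 on input xxx.
No string of length < 3 is accepted (BFS exhausts all shorter strings without reaching an accepting state), and xxx is the lexicographically least accepting string of length 3.

xxx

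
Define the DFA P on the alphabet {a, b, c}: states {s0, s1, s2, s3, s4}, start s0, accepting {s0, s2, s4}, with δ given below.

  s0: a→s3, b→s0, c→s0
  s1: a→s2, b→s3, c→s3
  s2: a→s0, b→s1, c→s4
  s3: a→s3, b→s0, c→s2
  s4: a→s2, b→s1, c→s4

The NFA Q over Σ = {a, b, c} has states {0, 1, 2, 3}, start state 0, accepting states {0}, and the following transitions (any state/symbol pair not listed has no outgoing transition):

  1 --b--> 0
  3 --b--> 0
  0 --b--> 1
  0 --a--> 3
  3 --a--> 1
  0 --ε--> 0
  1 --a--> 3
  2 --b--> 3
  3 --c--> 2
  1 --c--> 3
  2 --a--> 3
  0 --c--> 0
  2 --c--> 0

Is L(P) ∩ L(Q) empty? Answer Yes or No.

No

The empty string ε is accepted by both P and Q.
Hence L(P) ∩ L(Q) ≠ ∅.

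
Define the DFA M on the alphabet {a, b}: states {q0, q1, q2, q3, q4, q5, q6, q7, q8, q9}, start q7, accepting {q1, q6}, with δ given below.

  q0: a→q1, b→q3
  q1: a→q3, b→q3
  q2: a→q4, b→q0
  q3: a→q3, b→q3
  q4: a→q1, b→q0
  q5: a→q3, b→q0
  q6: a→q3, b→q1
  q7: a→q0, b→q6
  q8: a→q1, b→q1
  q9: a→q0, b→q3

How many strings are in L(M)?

The useful subgraph on states {q0, q1, q6, q7} is acyclic, so L(M) is finite; the longest accepting path visits 3 useful states, giving maximum string length 2.
Counting accepting paths from q7 by length: 1 of length 1, 2 of length 2. Total 3.

3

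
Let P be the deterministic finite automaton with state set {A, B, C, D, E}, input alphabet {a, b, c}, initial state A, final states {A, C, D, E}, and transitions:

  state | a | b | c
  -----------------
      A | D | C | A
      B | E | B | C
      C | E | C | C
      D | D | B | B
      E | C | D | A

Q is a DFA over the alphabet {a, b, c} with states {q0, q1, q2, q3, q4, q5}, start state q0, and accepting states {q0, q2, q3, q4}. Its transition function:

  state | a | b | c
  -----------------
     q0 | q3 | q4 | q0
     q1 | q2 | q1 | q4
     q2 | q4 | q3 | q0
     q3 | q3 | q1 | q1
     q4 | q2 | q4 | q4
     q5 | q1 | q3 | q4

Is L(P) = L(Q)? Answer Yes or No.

Exploring the product automaton P × Q from the start pair (A, q0), following both machines on each input symbol, reaches 5 state pairs: (A, q0), (D, q3), (C, q4), (B, q1), (E, q2).
P accepts in {A, C, D, E} and Q accepts in {q0, q2, q3, q4}. In every reachable pair the two components are either both accepting — (A, q0), (D, q3), (C, q4), (E, q2) — or both non-accepting, so no string is accepted by exactly one of the machines: L(P) \ L(Q) and L(Q) \ L(P) are both empty.
Hence every string is accepted by P iff it is accepted by Q, and the two languages coincide.

Yes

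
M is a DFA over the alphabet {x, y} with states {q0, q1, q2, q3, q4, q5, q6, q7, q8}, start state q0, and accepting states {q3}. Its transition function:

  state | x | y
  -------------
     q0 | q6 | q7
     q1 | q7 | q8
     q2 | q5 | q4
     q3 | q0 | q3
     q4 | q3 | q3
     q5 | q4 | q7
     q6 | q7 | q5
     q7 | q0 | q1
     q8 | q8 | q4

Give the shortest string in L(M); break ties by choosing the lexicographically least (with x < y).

xyxx

A breadth-first search from q0 reaches an accepting state first via the path q0 → q6 → q5 → q4 → q3 on input xyxx.
No string of length < 4 is accepted (BFS exhausts all shorter strings without reaching an accepting state), and xyxx is the lexicographically least accepting string of length 4.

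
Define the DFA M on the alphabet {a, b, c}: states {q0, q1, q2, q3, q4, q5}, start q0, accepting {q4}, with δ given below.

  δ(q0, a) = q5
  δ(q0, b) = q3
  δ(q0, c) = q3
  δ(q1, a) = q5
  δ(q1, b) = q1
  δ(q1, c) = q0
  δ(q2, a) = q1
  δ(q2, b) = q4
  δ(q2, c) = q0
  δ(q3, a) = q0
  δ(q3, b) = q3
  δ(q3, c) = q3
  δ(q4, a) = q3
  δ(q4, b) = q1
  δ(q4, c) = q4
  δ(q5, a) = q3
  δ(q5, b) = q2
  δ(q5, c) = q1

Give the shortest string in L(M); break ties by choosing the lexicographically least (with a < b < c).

A breadth-first search from q0 reaches an accepting state first via the path q0 → q5 → q2 → q4 on input abb.
No string of length < 3 is accepted (BFS exhausts all shorter strings without reaching an accepting state), and abb is the lexicographically least accepting string of length 3.

abb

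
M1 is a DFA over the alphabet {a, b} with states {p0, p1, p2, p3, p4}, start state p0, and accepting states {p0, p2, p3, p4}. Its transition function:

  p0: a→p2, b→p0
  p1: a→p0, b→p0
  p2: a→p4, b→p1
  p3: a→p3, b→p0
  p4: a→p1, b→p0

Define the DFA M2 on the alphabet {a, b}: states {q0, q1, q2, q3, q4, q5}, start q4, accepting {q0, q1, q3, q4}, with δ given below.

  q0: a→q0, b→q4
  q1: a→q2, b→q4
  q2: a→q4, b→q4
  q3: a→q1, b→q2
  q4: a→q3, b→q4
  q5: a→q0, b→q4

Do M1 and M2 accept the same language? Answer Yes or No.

Exploring the product automaton M1 × M2 from the start pair (p0, q4), following both machines on each input symbol, reaches 4 state pairs: (p0, q4), (p2, q3), (p4, q1), (p1, q2).
M1 accepts in {p0, p2, p3, p4} and M2 accepts in {q0, q1, q3, q4}. In every reachable pair the two components are either both accepting — (p0, q4), (p2, q3), (p4, q1) — or both non-accepting, so no string is accepted by exactly one of the machines: L(M1) \ L(M2) and L(M2) \ L(M1) are both empty.
Hence every string is accepted by M1 iff it is accepted by M2, and the two languages coincide.

Yes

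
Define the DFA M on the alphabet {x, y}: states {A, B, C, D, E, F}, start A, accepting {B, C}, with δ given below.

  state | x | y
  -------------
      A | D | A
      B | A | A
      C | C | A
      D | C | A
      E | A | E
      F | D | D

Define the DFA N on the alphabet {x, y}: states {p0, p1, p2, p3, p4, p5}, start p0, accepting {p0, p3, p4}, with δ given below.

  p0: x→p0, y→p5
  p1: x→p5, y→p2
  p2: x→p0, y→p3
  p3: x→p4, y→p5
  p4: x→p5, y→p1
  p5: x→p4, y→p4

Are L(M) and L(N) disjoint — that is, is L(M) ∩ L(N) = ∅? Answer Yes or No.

The string xx is accepted by both M and N.
Hence L(M) ∩ L(N) ≠ ∅.

No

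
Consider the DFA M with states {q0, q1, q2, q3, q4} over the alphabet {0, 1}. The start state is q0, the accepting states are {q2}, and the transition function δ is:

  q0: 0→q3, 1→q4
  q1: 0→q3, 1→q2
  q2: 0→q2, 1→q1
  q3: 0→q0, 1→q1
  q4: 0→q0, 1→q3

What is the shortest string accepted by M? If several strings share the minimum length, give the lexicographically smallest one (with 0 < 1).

011

A breadth-first search from q0 reaches an accepting state first via the path q0 → q3 → q1 → q2 on input 011.
No string of length < 3 is accepted (BFS exhausts all shorter strings without reaching an accepting state), and 011 is the lexicographically least accepting string of length 3.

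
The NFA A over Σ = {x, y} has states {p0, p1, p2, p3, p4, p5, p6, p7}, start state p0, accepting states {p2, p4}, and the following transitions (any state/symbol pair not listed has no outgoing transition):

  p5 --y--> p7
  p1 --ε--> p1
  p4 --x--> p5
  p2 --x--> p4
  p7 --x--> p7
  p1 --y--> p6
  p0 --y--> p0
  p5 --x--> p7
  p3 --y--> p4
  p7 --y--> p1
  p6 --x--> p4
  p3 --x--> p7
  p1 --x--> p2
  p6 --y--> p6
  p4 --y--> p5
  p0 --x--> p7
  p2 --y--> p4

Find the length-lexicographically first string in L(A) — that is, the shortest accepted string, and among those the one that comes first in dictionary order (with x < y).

A breadth-first search from p0 reaches an accepting state first via the path p0 → p7 → p1 → p2 on input xyx.
No string of length < 3 is accepted (BFS exhausts all shorter strings without reaching an accepting state), and xyx is the lexicographically least accepting string of length 3.

xyx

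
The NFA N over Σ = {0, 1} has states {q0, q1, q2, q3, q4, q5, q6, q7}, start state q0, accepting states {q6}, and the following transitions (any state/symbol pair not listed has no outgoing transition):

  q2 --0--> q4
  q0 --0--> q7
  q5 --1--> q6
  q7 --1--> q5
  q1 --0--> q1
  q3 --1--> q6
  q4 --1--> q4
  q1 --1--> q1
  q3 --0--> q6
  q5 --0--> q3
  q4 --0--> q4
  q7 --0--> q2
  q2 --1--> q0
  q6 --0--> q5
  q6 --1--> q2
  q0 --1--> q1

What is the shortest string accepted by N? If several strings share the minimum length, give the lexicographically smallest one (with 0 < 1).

011

A breadth-first search from q0 reaches an accepting state first via the path q0 → q7 → q5 → q6 on input 011.
No string of length < 3 is accepted (BFS exhausts all shorter strings without reaching an accepting state), and 011 is the lexicographically least accepting string of length 3.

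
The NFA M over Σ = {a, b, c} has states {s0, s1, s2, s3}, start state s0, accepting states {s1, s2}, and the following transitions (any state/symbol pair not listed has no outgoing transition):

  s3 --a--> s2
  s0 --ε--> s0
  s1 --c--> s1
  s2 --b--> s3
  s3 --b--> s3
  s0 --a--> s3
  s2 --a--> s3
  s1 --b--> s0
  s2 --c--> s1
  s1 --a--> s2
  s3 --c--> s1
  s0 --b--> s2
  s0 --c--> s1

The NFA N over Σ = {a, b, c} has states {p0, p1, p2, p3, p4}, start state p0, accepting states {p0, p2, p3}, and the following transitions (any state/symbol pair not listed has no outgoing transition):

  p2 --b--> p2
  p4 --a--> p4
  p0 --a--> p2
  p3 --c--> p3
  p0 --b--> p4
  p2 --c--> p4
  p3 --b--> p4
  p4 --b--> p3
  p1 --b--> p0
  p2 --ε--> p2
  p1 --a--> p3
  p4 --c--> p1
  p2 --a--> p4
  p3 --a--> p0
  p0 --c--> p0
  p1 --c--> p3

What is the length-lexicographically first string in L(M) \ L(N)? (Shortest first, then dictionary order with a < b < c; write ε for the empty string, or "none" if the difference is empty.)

b

The string b is accepted by M but not by N.
No shorter string lies in the difference, and b is the lexicographically first length-1 string in L(M) \ L(N).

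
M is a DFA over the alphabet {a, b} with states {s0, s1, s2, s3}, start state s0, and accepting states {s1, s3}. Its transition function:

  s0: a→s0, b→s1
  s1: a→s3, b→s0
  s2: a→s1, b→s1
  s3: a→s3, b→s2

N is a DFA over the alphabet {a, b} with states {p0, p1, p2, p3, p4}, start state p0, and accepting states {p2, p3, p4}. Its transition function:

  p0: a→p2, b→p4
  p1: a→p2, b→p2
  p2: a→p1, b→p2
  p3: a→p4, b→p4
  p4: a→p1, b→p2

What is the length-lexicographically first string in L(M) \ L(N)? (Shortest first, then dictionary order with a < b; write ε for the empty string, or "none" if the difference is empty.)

The string ba is accepted by M but not by N.
No shorter string lies in the difference, and ba is the lexicographically first length-2 string in L(M) \ L(N).

ba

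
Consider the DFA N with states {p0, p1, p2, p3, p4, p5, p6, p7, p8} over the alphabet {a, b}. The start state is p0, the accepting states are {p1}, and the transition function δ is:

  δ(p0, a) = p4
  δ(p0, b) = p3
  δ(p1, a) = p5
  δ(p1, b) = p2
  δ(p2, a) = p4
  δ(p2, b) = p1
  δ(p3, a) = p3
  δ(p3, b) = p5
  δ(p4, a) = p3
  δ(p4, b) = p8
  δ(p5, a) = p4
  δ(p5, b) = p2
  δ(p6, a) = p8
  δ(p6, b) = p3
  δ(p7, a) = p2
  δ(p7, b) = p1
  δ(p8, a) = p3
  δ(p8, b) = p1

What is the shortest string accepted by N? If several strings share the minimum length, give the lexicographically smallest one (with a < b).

A breadth-first search from p0 reaches an accepting state first via the path p0 → p4 → p8 → p1 on input abb.
No string of length < 3 is accepted (BFS exhausts all shorter strings without reaching an accepting state), and abb is the lexicographically least accepting string of length 3.

abb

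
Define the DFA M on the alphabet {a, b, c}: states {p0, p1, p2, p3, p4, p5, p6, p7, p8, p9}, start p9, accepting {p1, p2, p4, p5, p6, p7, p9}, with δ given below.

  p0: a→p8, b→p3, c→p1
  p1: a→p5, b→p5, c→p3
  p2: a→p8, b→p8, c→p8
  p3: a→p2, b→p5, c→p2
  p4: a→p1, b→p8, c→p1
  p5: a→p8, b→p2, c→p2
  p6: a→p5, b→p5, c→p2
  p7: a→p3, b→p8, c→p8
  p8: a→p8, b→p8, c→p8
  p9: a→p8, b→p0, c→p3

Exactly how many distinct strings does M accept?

23

The useful subgraph on states {p0, p1, p2, p3, p5, p9} is acyclic, so L(M) is finite; the longest accepting path visits 6 useful states, giving maximum string length 5.
Counting accepting paths from p9 by length: 1 of length 0, 4 of length 2, 7 of length 3, 9 of length 4, 2 of length 5. Total 23.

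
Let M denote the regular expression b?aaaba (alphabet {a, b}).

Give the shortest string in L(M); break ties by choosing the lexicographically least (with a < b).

By inspection of the expression, no string of length less than 5 matches, and aaaba is the lexicographically first match of length 5.

aaaba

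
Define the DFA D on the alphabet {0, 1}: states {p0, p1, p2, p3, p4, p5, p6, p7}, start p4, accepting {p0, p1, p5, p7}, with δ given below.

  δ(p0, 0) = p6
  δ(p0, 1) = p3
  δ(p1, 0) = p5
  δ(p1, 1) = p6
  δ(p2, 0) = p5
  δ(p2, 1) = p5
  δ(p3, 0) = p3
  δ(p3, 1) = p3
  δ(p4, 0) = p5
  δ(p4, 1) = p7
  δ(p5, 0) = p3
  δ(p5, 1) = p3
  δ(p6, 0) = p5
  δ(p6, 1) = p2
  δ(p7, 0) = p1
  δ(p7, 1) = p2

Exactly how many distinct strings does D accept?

The useful subgraph on states {p1, p2, p4, p5, p6, p7} is acyclic, so L(D) is finite; the longest accepting path visits 6 useful states, giving maximum string length 5.
Counting accepting paths from p4 by length: 2 of length 1, 1 of length 2, 3 of length 3, 1 of length 4, 2 of length 5. Total 9.

9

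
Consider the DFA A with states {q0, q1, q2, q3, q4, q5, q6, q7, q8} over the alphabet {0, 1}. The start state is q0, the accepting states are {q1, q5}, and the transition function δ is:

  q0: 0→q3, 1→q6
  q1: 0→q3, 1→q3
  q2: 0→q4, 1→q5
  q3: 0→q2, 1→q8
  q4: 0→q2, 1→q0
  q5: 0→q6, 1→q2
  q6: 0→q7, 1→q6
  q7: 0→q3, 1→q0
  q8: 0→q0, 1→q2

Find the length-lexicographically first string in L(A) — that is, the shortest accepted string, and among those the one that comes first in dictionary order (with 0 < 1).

A breadth-first search from q0 reaches an accepting state first via the path q0 → q3 → q2 → q5 on input 001.
No string of length < 3 is accepted (BFS exhausts all shorter strings without reaching an accepting state), and 001 is the lexicographically least accepting string of length 3.

001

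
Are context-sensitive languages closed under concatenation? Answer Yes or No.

Yes

With disjoint nonterminals (and terminals first replaced by fresh nonterminal copies so contexts cannot straddle the boundary), S → S₁S₂ added to two noncontracting grammars is noncontracting and generates L₁L₂; equivalently an LBA guesses the split point and checks each part in place.
So the context-sensitive languages are closed under concatenation.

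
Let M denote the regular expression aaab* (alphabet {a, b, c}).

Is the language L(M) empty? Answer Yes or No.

The string aaa matches the expression, so it belongs to L(M).
Since L(M) contains at least one string, it is not empty.

No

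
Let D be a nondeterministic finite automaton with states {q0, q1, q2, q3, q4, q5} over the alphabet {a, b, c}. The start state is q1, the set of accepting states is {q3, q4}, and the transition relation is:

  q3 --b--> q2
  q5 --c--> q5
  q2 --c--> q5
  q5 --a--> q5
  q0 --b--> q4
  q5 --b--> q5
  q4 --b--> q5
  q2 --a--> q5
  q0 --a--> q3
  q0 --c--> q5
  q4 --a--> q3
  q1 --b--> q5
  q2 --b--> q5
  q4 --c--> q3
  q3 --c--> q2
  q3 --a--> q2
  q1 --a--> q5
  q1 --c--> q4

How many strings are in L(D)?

The useful subgraph on states {q1, q3, q4} is acyclic, so L(D) is finite; the longest accepting path visits 3 useful states, giving maximum string length 2.
Counting accepting paths from q1 by length: 1 of length 1, 2 of length 2. Total 3.

3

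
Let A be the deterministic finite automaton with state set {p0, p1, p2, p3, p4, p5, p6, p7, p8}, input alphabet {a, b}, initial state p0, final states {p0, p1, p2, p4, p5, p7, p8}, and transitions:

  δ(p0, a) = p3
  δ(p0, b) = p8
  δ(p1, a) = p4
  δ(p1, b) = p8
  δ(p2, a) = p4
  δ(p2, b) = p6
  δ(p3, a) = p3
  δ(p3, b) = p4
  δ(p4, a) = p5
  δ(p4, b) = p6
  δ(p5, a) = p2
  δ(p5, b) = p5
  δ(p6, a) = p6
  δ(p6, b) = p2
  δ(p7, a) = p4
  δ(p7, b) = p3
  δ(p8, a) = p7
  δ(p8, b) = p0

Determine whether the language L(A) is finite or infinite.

State p0 is reachable from the start and can reach an accepting state, and it lies on the cycle p0 → p8 → p0.
Traversing that cycle any number of times yields accepted strings of unbounded length, so the language is infinite.

infinite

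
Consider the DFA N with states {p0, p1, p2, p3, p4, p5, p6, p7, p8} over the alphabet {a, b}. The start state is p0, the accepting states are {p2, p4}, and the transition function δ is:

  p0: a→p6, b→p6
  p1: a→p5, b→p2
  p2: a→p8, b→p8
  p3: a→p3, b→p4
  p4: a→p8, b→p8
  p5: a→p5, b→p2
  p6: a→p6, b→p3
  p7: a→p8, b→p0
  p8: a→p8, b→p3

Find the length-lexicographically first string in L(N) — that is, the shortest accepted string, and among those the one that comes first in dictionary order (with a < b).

abb

A breadth-first search from p0 reaches an accepting state first via the path p0 → p6 → p3 → p4 on input abb.
No string of length < 3 is accepted (BFS exhausts all shorter strings without reaching an accepting state), and abb is the lexicographically least accepting string of length 3.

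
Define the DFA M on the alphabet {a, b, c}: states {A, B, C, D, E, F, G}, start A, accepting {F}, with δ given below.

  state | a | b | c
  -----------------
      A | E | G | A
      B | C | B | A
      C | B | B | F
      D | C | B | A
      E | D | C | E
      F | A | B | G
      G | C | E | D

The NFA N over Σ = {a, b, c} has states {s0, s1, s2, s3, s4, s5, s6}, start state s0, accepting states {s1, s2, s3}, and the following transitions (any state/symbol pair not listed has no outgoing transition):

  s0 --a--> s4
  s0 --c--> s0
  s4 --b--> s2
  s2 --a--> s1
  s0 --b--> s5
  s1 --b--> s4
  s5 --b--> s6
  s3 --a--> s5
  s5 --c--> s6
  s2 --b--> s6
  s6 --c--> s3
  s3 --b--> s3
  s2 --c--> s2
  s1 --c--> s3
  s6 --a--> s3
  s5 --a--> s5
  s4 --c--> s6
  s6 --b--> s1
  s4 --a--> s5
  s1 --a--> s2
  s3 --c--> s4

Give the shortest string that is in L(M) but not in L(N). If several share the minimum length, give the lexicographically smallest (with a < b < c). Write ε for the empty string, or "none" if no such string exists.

bac

The string bac is accepted by M but not by N.
No shorter string lies in the difference, and bac is the lexicographically first length-3 string in L(M) \ L(N).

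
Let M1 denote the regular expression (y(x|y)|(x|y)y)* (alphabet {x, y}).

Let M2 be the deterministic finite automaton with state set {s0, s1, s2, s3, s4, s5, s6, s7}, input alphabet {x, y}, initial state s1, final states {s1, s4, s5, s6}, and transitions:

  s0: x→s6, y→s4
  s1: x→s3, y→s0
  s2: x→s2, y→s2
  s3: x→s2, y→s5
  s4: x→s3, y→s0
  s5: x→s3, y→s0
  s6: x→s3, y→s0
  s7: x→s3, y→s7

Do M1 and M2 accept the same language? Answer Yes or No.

Yes

Converting the expression M1 to a DFA (subset construction, then merging equivalent states) gives the minimal DFA with states {r0, r1, r2, r3}, start state r0, accepting states {r0} and transitions r0: x→r1, y→r2; r1: x→r3, y→r0; r2: x→r0, y→r0; r3: x→r3, y→r3.
Exploring the product automaton M1 × M2 from the start pair (r0, s1), following both machines on each input symbol, reaches 7 state pairs: (r0, s1), (r1, s3), (r2, s0), (r3, s2), (r0, s5), (r0, s6), (r0, s4).
M1 accepts in {r0} and M2 accepts in {s1, s4, s5, s6}. In every reachable pair the two components are either both accepting — (r0, s1), (r0, s5), (r0, s6), (r0, s4) — or both non-accepting, so no string is accepted by exactly one of the machines: L(M1) \ L(M2) and L(M2) \ L(M1) are both empty.
Hence every string is accepted by M1 iff it is accepted by M2, and the two languages coincide.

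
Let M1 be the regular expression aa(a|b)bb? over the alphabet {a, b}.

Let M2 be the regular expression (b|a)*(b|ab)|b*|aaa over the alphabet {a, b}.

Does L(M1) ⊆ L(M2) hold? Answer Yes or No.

Yes

Converting the expression M1 to a DFA (subset construction, then merging equivalent states) gives the minimal DFA with states {r0, r1, r2, r3, r4, r5, r6}, start state r0, accepting states {r5, r6} and transitions r0: a→r1, b→r2; r1: a→r3, b→r2; r2: a→r2, b→r2; r3: a→r4, b→r4; r4: a→r2, b→r5; r5: a→r2, b→r6; r6: a→r2, b→r2.
Converting the expression M2 to a DFA (subset construction, then merging equivalent states) gives the minimal DFA with states {t0, t1, t2, t3, t4}, start state t0, accepting states {t0, t2} and transitions t0: a→t1, b→t2; t1: a→t3, b→t2; t2: a→t4, b→t2; t3: a→t2, b→t2; t4: a→t4, b→t2.
Exploring the product automaton M1 × M2 from the start pair (r0, t0), following both machines on each input symbol, reaches 8 state pairs: (r0, t0), (r1, t1), (r2, t2), (r3, t3), (r2, t4), (r4, t2), (r5, t2), (r6, t2).
M1 accepts in {r5, r6} and M2 accepts in {t0, t2}. The reachable pairs whose M1-component is accepting are (r5, t2), (r6, t2); in each of them the M2-component is accepting too, so the product for L(M1) \ L(M2) (M1-component accepting, M2-component rejecting) has no reachable accepting pair and the difference is empty.
Hence every string in L(M1) is also in L(M2).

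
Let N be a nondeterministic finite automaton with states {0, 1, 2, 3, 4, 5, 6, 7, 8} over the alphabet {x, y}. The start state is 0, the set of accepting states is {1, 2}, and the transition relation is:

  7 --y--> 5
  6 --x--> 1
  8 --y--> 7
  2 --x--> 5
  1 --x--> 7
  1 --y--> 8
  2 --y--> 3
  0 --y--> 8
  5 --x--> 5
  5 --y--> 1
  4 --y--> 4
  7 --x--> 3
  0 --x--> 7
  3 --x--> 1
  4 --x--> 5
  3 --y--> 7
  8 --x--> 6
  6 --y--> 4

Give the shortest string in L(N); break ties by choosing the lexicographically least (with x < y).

xxx

A breadth-first search from 0 reaches an accepting state first via the path 0 → 7 → 3 → 1 on input xxx.
No string of length < 3 is accepted (BFS exhausts all shorter strings without reaching an accepting state), and xxx is the lexicographically least accepting string of length 3.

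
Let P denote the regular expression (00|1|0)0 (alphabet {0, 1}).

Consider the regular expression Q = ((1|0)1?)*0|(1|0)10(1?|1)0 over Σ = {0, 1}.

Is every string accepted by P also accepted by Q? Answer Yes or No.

Converting the expression P to a DFA (subset construction, then merging equivalent states) gives the minimal DFA with states {p0, p1, p2, p3, p4, p5}, start state p0, accepting states {p3, p5} and transitions p0: 0→p1, 1→p2; p1: 0→p3, 1→p4; p2: 0→p5, 1→p4; p3: 0→p5, 1→p4; p4: 0→p4, 1→p4; p5: 0→p4, 1→p4.
Converting the expression Q to a DFA (subset construction, then merging equivalent states) gives the minimal DFA with states {q0, q1}, start state q0, accepting states {q1} and transitions q0: 0→q1, 1→q0; q1: 0→q1, 1→q0.
Exploring the product automaton P × Q from the start pair (p0, q0), following both machines on each input symbol, reaches 7 state pairs: (p0, q0), (p1, q1), (p2, q0), (p3, q1), (p4, q0), (p5, q1), (p4, q1).
P accepts in {p3, p5} and Q accepts in {q1}. The reachable pairs whose P-component is accepting are (p3, q1), (p5, q1); in each of them the Q-component is accepting too, so the product for L(P) \ L(Q) (P-component accepting, Q-component rejecting) has no reachable accepting pair and the difference is empty.
Hence every string in L(P) is also in L(Q).

Yes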